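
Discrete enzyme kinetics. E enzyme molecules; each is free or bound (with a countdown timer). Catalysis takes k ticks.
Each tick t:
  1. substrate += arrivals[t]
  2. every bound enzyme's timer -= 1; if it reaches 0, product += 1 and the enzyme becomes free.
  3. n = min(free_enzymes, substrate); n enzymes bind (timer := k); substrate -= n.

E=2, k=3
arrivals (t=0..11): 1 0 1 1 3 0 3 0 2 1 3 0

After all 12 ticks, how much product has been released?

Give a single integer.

t=0: arr=1 -> substrate=0 bound=1 product=0
t=1: arr=0 -> substrate=0 bound=1 product=0
t=2: arr=1 -> substrate=0 bound=2 product=0
t=3: arr=1 -> substrate=0 bound=2 product=1
t=4: arr=3 -> substrate=3 bound=2 product=1
t=5: arr=0 -> substrate=2 bound=2 product=2
t=6: arr=3 -> substrate=4 bound=2 product=3
t=7: arr=0 -> substrate=4 bound=2 product=3
t=8: arr=2 -> substrate=5 bound=2 product=4
t=9: arr=1 -> substrate=5 bound=2 product=5
t=10: arr=3 -> substrate=8 bound=2 product=5
t=11: arr=0 -> substrate=7 bound=2 product=6

Answer: 6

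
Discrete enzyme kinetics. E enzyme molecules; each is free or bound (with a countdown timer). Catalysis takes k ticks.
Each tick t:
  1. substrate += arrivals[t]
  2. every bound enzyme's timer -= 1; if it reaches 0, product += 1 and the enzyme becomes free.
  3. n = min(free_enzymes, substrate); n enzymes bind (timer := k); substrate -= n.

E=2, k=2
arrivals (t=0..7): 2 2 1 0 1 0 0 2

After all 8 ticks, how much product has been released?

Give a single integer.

t=0: arr=2 -> substrate=0 bound=2 product=0
t=1: arr=2 -> substrate=2 bound=2 product=0
t=2: arr=1 -> substrate=1 bound=2 product=2
t=3: arr=0 -> substrate=1 bound=2 product=2
t=4: arr=1 -> substrate=0 bound=2 product=4
t=5: arr=0 -> substrate=0 bound=2 product=4
t=6: arr=0 -> substrate=0 bound=0 product=6
t=7: arr=2 -> substrate=0 bound=2 product=6

Answer: 6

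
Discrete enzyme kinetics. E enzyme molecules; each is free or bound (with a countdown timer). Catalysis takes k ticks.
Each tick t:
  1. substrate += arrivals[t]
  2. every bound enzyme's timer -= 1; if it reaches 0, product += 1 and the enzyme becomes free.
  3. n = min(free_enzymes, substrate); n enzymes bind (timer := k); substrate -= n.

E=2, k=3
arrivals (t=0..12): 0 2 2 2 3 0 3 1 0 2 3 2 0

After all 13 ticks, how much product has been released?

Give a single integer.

t=0: arr=0 -> substrate=0 bound=0 product=0
t=1: arr=2 -> substrate=0 bound=2 product=0
t=2: arr=2 -> substrate=2 bound=2 product=0
t=3: arr=2 -> substrate=4 bound=2 product=0
t=4: arr=3 -> substrate=5 bound=2 product=2
t=5: arr=0 -> substrate=5 bound=2 product=2
t=6: arr=3 -> substrate=8 bound=2 product=2
t=7: arr=1 -> substrate=7 bound=2 product=4
t=8: arr=0 -> substrate=7 bound=2 product=4
t=9: arr=2 -> substrate=9 bound=2 product=4
t=10: arr=3 -> substrate=10 bound=2 product=6
t=11: arr=2 -> substrate=12 bound=2 product=6
t=12: arr=0 -> substrate=12 bound=2 product=6

Answer: 6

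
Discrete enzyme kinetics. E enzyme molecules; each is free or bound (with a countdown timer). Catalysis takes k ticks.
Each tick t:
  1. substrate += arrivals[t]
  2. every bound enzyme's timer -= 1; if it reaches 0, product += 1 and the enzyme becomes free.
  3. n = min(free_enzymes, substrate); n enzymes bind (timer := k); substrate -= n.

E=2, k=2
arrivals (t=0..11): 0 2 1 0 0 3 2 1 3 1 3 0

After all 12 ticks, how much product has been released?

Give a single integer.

t=0: arr=0 -> substrate=0 bound=0 product=0
t=1: arr=2 -> substrate=0 bound=2 product=0
t=2: arr=1 -> substrate=1 bound=2 product=0
t=3: arr=0 -> substrate=0 bound=1 product=2
t=4: arr=0 -> substrate=0 bound=1 product=2
t=5: arr=3 -> substrate=1 bound=2 product=3
t=6: arr=2 -> substrate=3 bound=2 product=3
t=7: arr=1 -> substrate=2 bound=2 product=5
t=8: arr=3 -> substrate=5 bound=2 product=5
t=9: arr=1 -> substrate=4 bound=2 product=7
t=10: arr=3 -> substrate=7 bound=2 product=7
t=11: arr=0 -> substrate=5 bound=2 product=9

Answer: 9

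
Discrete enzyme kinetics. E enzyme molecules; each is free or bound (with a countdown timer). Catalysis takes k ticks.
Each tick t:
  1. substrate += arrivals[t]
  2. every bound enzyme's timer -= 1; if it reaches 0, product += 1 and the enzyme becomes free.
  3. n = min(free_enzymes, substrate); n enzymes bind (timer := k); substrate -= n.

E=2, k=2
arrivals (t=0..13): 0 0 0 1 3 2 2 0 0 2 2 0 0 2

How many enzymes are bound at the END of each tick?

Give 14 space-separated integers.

t=0: arr=0 -> substrate=0 bound=0 product=0
t=1: arr=0 -> substrate=0 bound=0 product=0
t=2: arr=0 -> substrate=0 bound=0 product=0
t=3: arr=1 -> substrate=0 bound=1 product=0
t=4: arr=3 -> substrate=2 bound=2 product=0
t=5: arr=2 -> substrate=3 bound=2 product=1
t=6: arr=2 -> substrate=4 bound=2 product=2
t=7: arr=0 -> substrate=3 bound=2 product=3
t=8: arr=0 -> substrate=2 bound=2 product=4
t=9: arr=2 -> substrate=3 bound=2 product=5
t=10: arr=2 -> substrate=4 bound=2 product=6
t=11: arr=0 -> substrate=3 bound=2 product=7
t=12: arr=0 -> substrate=2 bound=2 product=8
t=13: arr=2 -> substrate=3 bound=2 product=9

Answer: 0 0 0 1 2 2 2 2 2 2 2 2 2 2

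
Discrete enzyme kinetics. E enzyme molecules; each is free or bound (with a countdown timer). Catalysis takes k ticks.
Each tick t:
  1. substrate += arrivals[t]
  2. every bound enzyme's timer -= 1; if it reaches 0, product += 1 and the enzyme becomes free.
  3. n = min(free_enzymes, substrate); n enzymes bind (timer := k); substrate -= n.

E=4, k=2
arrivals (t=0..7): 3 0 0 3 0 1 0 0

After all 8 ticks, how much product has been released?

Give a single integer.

t=0: arr=3 -> substrate=0 bound=3 product=0
t=1: arr=0 -> substrate=0 bound=3 product=0
t=2: arr=0 -> substrate=0 bound=0 product=3
t=3: arr=3 -> substrate=0 bound=3 product=3
t=4: arr=0 -> substrate=0 bound=3 product=3
t=5: arr=1 -> substrate=0 bound=1 product=6
t=6: arr=0 -> substrate=0 bound=1 product=6
t=7: arr=0 -> substrate=0 bound=0 product=7

Answer: 7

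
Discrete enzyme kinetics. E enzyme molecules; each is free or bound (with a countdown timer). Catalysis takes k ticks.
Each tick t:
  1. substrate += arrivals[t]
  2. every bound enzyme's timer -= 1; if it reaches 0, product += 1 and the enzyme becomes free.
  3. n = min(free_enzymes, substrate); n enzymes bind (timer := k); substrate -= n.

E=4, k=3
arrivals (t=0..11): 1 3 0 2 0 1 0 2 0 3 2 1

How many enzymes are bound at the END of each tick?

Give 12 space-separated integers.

t=0: arr=1 -> substrate=0 bound=1 product=0
t=1: arr=3 -> substrate=0 bound=4 product=0
t=2: arr=0 -> substrate=0 bound=4 product=0
t=3: arr=2 -> substrate=1 bound=4 product=1
t=4: arr=0 -> substrate=0 bound=2 product=4
t=5: arr=1 -> substrate=0 bound=3 product=4
t=6: arr=0 -> substrate=0 bound=2 product=5
t=7: arr=2 -> substrate=0 bound=3 product=6
t=8: arr=0 -> substrate=0 bound=2 product=7
t=9: arr=3 -> substrate=1 bound=4 product=7
t=10: arr=2 -> substrate=1 bound=4 product=9
t=11: arr=1 -> substrate=2 bound=4 product=9

Answer: 1 4 4 4 2 3 2 3 2 4 4 4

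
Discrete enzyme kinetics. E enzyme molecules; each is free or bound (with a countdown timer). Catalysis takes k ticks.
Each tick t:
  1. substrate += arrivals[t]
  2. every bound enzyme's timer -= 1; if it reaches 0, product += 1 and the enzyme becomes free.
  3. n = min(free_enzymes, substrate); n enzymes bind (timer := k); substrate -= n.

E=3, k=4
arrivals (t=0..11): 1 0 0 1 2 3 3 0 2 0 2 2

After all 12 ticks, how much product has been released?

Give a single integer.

Answer: 5

Derivation:
t=0: arr=1 -> substrate=0 bound=1 product=0
t=1: arr=0 -> substrate=0 bound=1 product=0
t=2: arr=0 -> substrate=0 bound=1 product=0
t=3: arr=1 -> substrate=0 bound=2 product=0
t=4: arr=2 -> substrate=0 bound=3 product=1
t=5: arr=3 -> substrate=3 bound=3 product=1
t=6: arr=3 -> substrate=6 bound=3 product=1
t=7: arr=0 -> substrate=5 bound=3 product=2
t=8: arr=2 -> substrate=5 bound=3 product=4
t=9: arr=0 -> substrate=5 bound=3 product=4
t=10: arr=2 -> substrate=7 bound=3 product=4
t=11: arr=2 -> substrate=8 bound=3 product=5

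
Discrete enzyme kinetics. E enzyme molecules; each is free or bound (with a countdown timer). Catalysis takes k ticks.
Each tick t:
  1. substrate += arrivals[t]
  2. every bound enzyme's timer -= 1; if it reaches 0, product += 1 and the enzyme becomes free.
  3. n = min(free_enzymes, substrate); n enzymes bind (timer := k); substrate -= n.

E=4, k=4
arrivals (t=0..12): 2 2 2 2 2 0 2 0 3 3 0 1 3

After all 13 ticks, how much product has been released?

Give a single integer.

t=0: arr=2 -> substrate=0 bound=2 product=0
t=1: arr=2 -> substrate=0 bound=4 product=0
t=2: arr=2 -> substrate=2 bound=4 product=0
t=3: arr=2 -> substrate=4 bound=4 product=0
t=4: arr=2 -> substrate=4 bound=4 product=2
t=5: arr=0 -> substrate=2 bound=4 product=4
t=6: arr=2 -> substrate=4 bound=4 product=4
t=7: arr=0 -> substrate=4 bound=4 product=4
t=8: arr=3 -> substrate=5 bound=4 product=6
t=9: arr=3 -> substrate=6 bound=4 product=8
t=10: arr=0 -> substrate=6 bound=4 product=8
t=11: arr=1 -> substrate=7 bound=4 product=8
t=12: arr=3 -> substrate=8 bound=4 product=10

Answer: 10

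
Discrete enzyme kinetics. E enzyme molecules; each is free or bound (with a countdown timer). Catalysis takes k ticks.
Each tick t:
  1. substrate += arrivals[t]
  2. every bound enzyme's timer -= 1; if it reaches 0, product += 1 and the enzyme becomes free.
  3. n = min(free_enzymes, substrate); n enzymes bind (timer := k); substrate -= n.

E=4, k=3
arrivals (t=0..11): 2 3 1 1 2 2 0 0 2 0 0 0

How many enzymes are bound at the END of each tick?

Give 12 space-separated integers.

t=0: arr=2 -> substrate=0 bound=2 product=0
t=1: arr=3 -> substrate=1 bound=4 product=0
t=2: arr=1 -> substrate=2 bound=4 product=0
t=3: arr=1 -> substrate=1 bound=4 product=2
t=4: arr=2 -> substrate=1 bound=4 product=4
t=5: arr=2 -> substrate=3 bound=4 product=4
t=6: arr=0 -> substrate=1 bound=4 product=6
t=7: arr=0 -> substrate=0 bound=3 product=8
t=8: arr=2 -> substrate=1 bound=4 product=8
t=9: arr=0 -> substrate=0 bound=3 product=10
t=10: arr=0 -> substrate=0 bound=2 product=11
t=11: arr=0 -> substrate=0 bound=1 product=12

Answer: 2 4 4 4 4 4 4 3 4 3 2 1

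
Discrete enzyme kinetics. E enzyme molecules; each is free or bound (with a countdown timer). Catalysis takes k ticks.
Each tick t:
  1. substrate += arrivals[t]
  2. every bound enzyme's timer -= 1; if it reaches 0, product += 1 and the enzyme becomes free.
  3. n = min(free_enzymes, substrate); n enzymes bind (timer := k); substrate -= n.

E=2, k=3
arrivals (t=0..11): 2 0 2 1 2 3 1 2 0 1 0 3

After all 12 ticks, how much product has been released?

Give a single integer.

Answer: 6

Derivation:
t=0: arr=2 -> substrate=0 bound=2 product=0
t=1: arr=0 -> substrate=0 bound=2 product=0
t=2: arr=2 -> substrate=2 bound=2 product=0
t=3: arr=1 -> substrate=1 bound=2 product=2
t=4: arr=2 -> substrate=3 bound=2 product=2
t=5: arr=3 -> substrate=6 bound=2 product=2
t=6: arr=1 -> substrate=5 bound=2 product=4
t=7: arr=2 -> substrate=7 bound=2 product=4
t=8: arr=0 -> substrate=7 bound=2 product=4
t=9: arr=1 -> substrate=6 bound=2 product=6
t=10: arr=0 -> substrate=6 bound=2 product=6
t=11: arr=3 -> substrate=9 bound=2 product=6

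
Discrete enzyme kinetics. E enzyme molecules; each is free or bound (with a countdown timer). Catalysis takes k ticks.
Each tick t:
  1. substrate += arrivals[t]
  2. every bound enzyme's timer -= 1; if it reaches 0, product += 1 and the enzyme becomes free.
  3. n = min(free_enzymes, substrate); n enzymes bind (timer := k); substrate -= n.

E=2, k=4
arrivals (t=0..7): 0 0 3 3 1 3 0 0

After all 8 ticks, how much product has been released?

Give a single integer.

Answer: 2

Derivation:
t=0: arr=0 -> substrate=0 bound=0 product=0
t=1: arr=0 -> substrate=0 bound=0 product=0
t=2: arr=3 -> substrate=1 bound=2 product=0
t=3: arr=3 -> substrate=4 bound=2 product=0
t=4: arr=1 -> substrate=5 bound=2 product=0
t=5: arr=3 -> substrate=8 bound=2 product=0
t=6: arr=0 -> substrate=6 bound=2 product=2
t=7: arr=0 -> substrate=6 bound=2 product=2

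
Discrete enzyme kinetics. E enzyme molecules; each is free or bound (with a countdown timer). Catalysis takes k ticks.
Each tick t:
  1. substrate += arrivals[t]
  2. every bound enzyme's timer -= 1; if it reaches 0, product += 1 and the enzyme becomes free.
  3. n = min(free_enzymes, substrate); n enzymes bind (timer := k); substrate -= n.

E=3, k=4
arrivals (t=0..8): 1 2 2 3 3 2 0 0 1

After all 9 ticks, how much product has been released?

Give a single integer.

t=0: arr=1 -> substrate=0 bound=1 product=0
t=1: arr=2 -> substrate=0 bound=3 product=0
t=2: arr=2 -> substrate=2 bound=3 product=0
t=3: arr=3 -> substrate=5 bound=3 product=0
t=4: arr=3 -> substrate=7 bound=3 product=1
t=5: arr=2 -> substrate=7 bound=3 product=3
t=6: arr=0 -> substrate=7 bound=3 product=3
t=7: arr=0 -> substrate=7 bound=3 product=3
t=8: arr=1 -> substrate=7 bound=3 product=4

Answer: 4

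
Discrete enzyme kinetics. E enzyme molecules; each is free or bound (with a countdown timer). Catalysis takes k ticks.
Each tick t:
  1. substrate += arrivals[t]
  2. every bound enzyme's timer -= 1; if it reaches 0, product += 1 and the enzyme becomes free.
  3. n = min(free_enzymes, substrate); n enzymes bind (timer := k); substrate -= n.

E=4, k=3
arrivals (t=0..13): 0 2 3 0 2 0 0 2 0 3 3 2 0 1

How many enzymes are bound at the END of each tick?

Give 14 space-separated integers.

t=0: arr=0 -> substrate=0 bound=0 product=0
t=1: arr=2 -> substrate=0 bound=2 product=0
t=2: arr=3 -> substrate=1 bound=4 product=0
t=3: arr=0 -> substrate=1 bound=4 product=0
t=4: arr=2 -> substrate=1 bound=4 product=2
t=5: arr=0 -> substrate=0 bound=3 product=4
t=6: arr=0 -> substrate=0 bound=3 product=4
t=7: arr=2 -> substrate=0 bound=3 product=6
t=8: arr=0 -> substrate=0 bound=2 product=7
t=9: arr=3 -> substrate=1 bound=4 product=7
t=10: arr=3 -> substrate=2 bound=4 product=9
t=11: arr=2 -> substrate=4 bound=4 product=9
t=12: arr=0 -> substrate=2 bound=4 product=11
t=13: arr=1 -> substrate=1 bound=4 product=13

Answer: 0 2 4 4 4 3 3 3 2 4 4 4 4 4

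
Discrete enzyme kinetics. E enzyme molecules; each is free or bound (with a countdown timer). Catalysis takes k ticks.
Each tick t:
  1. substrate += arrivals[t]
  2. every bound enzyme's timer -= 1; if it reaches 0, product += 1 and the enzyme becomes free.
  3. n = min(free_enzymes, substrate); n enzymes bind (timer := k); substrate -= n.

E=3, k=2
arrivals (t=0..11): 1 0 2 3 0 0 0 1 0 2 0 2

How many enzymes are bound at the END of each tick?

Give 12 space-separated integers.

t=0: arr=1 -> substrate=0 bound=1 product=0
t=1: arr=0 -> substrate=0 bound=1 product=0
t=2: arr=2 -> substrate=0 bound=2 product=1
t=3: arr=3 -> substrate=2 bound=3 product=1
t=4: arr=0 -> substrate=0 bound=3 product=3
t=5: arr=0 -> substrate=0 bound=2 product=4
t=6: arr=0 -> substrate=0 bound=0 product=6
t=7: arr=1 -> substrate=0 bound=1 product=6
t=8: arr=0 -> substrate=0 bound=1 product=6
t=9: arr=2 -> substrate=0 bound=2 product=7
t=10: arr=0 -> substrate=0 bound=2 product=7
t=11: arr=2 -> substrate=0 bound=2 product=9

Answer: 1 1 2 3 3 2 0 1 1 2 2 2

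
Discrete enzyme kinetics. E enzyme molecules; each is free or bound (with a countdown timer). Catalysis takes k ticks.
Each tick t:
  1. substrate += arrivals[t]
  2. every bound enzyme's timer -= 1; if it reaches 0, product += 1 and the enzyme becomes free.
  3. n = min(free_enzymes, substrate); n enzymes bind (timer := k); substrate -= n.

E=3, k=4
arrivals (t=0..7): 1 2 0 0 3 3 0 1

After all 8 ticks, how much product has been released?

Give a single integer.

t=0: arr=1 -> substrate=0 bound=1 product=0
t=1: arr=2 -> substrate=0 bound=3 product=0
t=2: arr=0 -> substrate=0 bound=3 product=0
t=3: arr=0 -> substrate=0 bound=3 product=0
t=4: arr=3 -> substrate=2 bound=3 product=1
t=5: arr=3 -> substrate=3 bound=3 product=3
t=6: arr=0 -> substrate=3 bound=3 product=3
t=7: arr=1 -> substrate=4 bound=3 product=3

Answer: 3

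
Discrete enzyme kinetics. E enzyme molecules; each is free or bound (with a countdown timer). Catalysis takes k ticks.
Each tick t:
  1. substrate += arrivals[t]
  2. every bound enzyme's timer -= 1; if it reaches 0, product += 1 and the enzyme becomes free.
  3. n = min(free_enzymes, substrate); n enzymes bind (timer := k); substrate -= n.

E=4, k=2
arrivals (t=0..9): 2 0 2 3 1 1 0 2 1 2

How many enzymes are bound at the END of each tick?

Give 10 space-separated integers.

Answer: 2 2 2 4 4 3 1 2 3 3

Derivation:
t=0: arr=2 -> substrate=0 bound=2 product=0
t=1: arr=0 -> substrate=0 bound=2 product=0
t=2: arr=2 -> substrate=0 bound=2 product=2
t=3: arr=3 -> substrate=1 bound=4 product=2
t=4: arr=1 -> substrate=0 bound=4 product=4
t=5: arr=1 -> substrate=0 bound=3 product=6
t=6: arr=0 -> substrate=0 bound=1 product=8
t=7: arr=2 -> substrate=0 bound=2 product=9
t=8: arr=1 -> substrate=0 bound=3 product=9
t=9: arr=2 -> substrate=0 bound=3 product=11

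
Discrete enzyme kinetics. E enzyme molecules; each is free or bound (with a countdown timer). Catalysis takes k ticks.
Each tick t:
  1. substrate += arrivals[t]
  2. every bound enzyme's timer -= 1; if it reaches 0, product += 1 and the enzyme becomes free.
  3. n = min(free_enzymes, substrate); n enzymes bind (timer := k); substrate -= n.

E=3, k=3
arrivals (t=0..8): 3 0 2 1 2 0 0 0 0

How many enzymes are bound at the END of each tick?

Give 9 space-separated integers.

t=0: arr=3 -> substrate=0 bound=3 product=0
t=1: arr=0 -> substrate=0 bound=3 product=0
t=2: arr=2 -> substrate=2 bound=3 product=0
t=3: arr=1 -> substrate=0 bound=3 product=3
t=4: arr=2 -> substrate=2 bound=3 product=3
t=5: arr=0 -> substrate=2 bound=3 product=3
t=6: arr=0 -> substrate=0 bound=2 product=6
t=7: arr=0 -> substrate=0 bound=2 product=6
t=8: arr=0 -> substrate=0 bound=2 product=6

Answer: 3 3 3 3 3 3 2 2 2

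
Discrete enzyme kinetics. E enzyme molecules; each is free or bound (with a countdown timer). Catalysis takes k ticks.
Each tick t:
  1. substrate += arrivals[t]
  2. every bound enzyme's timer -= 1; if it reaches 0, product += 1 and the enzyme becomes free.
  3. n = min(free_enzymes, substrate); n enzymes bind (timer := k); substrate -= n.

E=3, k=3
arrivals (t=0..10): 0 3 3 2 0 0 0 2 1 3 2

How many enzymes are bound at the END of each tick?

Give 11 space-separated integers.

Answer: 0 3 3 3 3 3 3 3 3 3 3

Derivation:
t=0: arr=0 -> substrate=0 bound=0 product=0
t=1: arr=3 -> substrate=0 bound=3 product=0
t=2: arr=3 -> substrate=3 bound=3 product=0
t=3: arr=2 -> substrate=5 bound=3 product=0
t=4: arr=0 -> substrate=2 bound=3 product=3
t=5: arr=0 -> substrate=2 bound=3 product=3
t=6: arr=0 -> substrate=2 bound=3 product=3
t=7: arr=2 -> substrate=1 bound=3 product=6
t=8: arr=1 -> substrate=2 bound=3 product=6
t=9: arr=3 -> substrate=5 bound=3 product=6
t=10: arr=2 -> substrate=4 bound=3 product=9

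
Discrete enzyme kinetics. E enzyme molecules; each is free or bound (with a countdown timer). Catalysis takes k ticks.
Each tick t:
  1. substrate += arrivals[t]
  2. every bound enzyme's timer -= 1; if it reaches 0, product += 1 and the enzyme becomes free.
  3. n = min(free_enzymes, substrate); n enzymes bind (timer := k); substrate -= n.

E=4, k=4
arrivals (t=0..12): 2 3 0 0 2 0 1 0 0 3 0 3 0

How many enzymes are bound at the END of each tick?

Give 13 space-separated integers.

Answer: 2 4 4 4 4 3 4 4 2 4 3 4 4

Derivation:
t=0: arr=2 -> substrate=0 bound=2 product=0
t=1: arr=3 -> substrate=1 bound=4 product=0
t=2: arr=0 -> substrate=1 bound=4 product=0
t=3: arr=0 -> substrate=1 bound=4 product=0
t=4: arr=2 -> substrate=1 bound=4 product=2
t=5: arr=0 -> substrate=0 bound=3 product=4
t=6: arr=1 -> substrate=0 bound=4 product=4
t=7: arr=0 -> substrate=0 bound=4 product=4
t=8: arr=0 -> substrate=0 bound=2 product=6
t=9: arr=3 -> substrate=0 bound=4 product=7
t=10: arr=0 -> substrate=0 bound=3 product=8
t=11: arr=3 -> substrate=2 bound=4 product=8
t=12: arr=0 -> substrate=2 bound=4 product=8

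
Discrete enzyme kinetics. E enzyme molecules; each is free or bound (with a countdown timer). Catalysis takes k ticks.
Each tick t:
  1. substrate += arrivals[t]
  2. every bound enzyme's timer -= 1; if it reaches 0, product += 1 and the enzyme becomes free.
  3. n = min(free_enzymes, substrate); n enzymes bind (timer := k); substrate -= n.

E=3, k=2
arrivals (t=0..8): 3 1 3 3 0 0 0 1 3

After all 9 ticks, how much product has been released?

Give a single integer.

Answer: 10

Derivation:
t=0: arr=3 -> substrate=0 bound=3 product=0
t=1: arr=1 -> substrate=1 bound=3 product=0
t=2: arr=3 -> substrate=1 bound=3 product=3
t=3: arr=3 -> substrate=4 bound=3 product=3
t=4: arr=0 -> substrate=1 bound=3 product=6
t=5: arr=0 -> substrate=1 bound=3 product=6
t=6: arr=0 -> substrate=0 bound=1 product=9
t=7: arr=1 -> substrate=0 bound=2 product=9
t=8: arr=3 -> substrate=1 bound=3 product=10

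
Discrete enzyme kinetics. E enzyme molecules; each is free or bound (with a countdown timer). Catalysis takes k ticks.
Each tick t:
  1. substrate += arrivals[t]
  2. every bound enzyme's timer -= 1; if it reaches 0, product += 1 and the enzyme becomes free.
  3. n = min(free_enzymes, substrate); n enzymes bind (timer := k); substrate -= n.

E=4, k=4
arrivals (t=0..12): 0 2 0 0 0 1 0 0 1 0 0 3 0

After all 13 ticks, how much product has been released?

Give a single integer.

t=0: arr=0 -> substrate=0 bound=0 product=0
t=1: arr=2 -> substrate=0 bound=2 product=0
t=2: arr=0 -> substrate=0 bound=2 product=0
t=3: arr=0 -> substrate=0 bound=2 product=0
t=4: arr=0 -> substrate=0 bound=2 product=0
t=5: arr=1 -> substrate=0 bound=1 product=2
t=6: arr=0 -> substrate=0 bound=1 product=2
t=7: arr=0 -> substrate=0 bound=1 product=2
t=8: arr=1 -> substrate=0 bound=2 product=2
t=9: arr=0 -> substrate=0 bound=1 product=3
t=10: arr=0 -> substrate=0 bound=1 product=3
t=11: arr=3 -> substrate=0 bound=4 product=3
t=12: arr=0 -> substrate=0 bound=3 product=4

Answer: 4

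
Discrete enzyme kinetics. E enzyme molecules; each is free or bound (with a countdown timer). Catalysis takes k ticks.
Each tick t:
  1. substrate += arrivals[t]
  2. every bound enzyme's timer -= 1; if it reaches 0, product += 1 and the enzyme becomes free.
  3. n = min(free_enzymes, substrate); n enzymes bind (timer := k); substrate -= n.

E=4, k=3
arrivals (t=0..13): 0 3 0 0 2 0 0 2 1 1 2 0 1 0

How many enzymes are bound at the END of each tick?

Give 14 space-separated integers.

t=0: arr=0 -> substrate=0 bound=0 product=0
t=1: arr=3 -> substrate=0 bound=3 product=0
t=2: arr=0 -> substrate=0 bound=3 product=0
t=3: arr=0 -> substrate=0 bound=3 product=0
t=4: arr=2 -> substrate=0 bound=2 product=3
t=5: arr=0 -> substrate=0 bound=2 product=3
t=6: arr=0 -> substrate=0 bound=2 product=3
t=7: arr=2 -> substrate=0 bound=2 product=5
t=8: arr=1 -> substrate=0 bound=3 product=5
t=9: arr=1 -> substrate=0 bound=4 product=5
t=10: arr=2 -> substrate=0 bound=4 product=7
t=11: arr=0 -> substrate=0 bound=3 product=8
t=12: arr=1 -> substrate=0 bound=3 product=9
t=13: arr=0 -> substrate=0 bound=1 product=11

Answer: 0 3 3 3 2 2 2 2 3 4 4 3 3 1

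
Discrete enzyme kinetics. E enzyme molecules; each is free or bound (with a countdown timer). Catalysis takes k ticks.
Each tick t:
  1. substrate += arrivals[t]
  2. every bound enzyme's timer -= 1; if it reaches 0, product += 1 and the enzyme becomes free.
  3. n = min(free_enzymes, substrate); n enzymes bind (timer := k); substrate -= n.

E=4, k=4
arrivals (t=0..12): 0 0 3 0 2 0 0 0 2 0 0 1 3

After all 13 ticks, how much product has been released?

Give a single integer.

Answer: 7

Derivation:
t=0: arr=0 -> substrate=0 bound=0 product=0
t=1: arr=0 -> substrate=0 bound=0 product=0
t=2: arr=3 -> substrate=0 bound=3 product=0
t=3: arr=0 -> substrate=0 bound=3 product=0
t=4: arr=2 -> substrate=1 bound=4 product=0
t=5: arr=0 -> substrate=1 bound=4 product=0
t=6: arr=0 -> substrate=0 bound=2 product=3
t=7: arr=0 -> substrate=0 bound=2 product=3
t=8: arr=2 -> substrate=0 bound=3 product=4
t=9: arr=0 -> substrate=0 bound=3 product=4
t=10: arr=0 -> substrate=0 bound=2 product=5
t=11: arr=1 -> substrate=0 bound=3 product=5
t=12: arr=3 -> substrate=0 bound=4 product=7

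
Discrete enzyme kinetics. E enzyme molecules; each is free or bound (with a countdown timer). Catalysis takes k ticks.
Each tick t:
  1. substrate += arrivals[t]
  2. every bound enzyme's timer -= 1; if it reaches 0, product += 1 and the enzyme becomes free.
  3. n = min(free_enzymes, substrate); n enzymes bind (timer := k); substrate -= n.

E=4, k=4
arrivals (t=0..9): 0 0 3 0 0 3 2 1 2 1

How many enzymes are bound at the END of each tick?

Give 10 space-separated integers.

t=0: arr=0 -> substrate=0 bound=0 product=0
t=1: arr=0 -> substrate=0 bound=0 product=0
t=2: arr=3 -> substrate=0 bound=3 product=0
t=3: arr=0 -> substrate=0 bound=3 product=0
t=4: arr=0 -> substrate=0 bound=3 product=0
t=5: arr=3 -> substrate=2 bound=4 product=0
t=6: arr=2 -> substrate=1 bound=4 product=3
t=7: arr=1 -> substrate=2 bound=4 product=3
t=8: arr=2 -> substrate=4 bound=4 product=3
t=9: arr=1 -> substrate=4 bound=4 product=4

Answer: 0 0 3 3 3 4 4 4 4 4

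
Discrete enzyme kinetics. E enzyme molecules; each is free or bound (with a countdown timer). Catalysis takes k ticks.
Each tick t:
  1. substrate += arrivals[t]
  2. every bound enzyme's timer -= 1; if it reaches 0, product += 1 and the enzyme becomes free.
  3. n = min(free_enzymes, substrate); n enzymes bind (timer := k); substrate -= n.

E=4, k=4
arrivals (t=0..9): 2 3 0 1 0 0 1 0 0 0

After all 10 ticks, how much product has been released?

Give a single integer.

Answer: 6

Derivation:
t=0: arr=2 -> substrate=0 bound=2 product=0
t=1: arr=3 -> substrate=1 bound=4 product=0
t=2: arr=0 -> substrate=1 bound=4 product=0
t=3: arr=1 -> substrate=2 bound=4 product=0
t=4: arr=0 -> substrate=0 bound=4 product=2
t=5: arr=0 -> substrate=0 bound=2 product=4
t=6: arr=1 -> substrate=0 bound=3 product=4
t=7: arr=0 -> substrate=0 bound=3 product=4
t=8: arr=0 -> substrate=0 bound=1 product=6
t=9: arr=0 -> substrate=0 bound=1 product=6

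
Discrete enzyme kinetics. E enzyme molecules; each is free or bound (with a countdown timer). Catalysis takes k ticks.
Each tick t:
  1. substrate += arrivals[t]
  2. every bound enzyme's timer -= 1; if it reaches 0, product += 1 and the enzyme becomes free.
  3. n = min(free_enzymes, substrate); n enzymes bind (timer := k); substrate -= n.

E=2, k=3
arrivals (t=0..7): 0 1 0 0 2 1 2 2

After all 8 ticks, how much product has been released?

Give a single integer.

t=0: arr=0 -> substrate=0 bound=0 product=0
t=1: arr=1 -> substrate=0 bound=1 product=0
t=2: arr=0 -> substrate=0 bound=1 product=0
t=3: arr=0 -> substrate=0 bound=1 product=0
t=4: arr=2 -> substrate=0 bound=2 product=1
t=5: arr=1 -> substrate=1 bound=2 product=1
t=6: arr=2 -> substrate=3 bound=2 product=1
t=7: arr=2 -> substrate=3 bound=2 product=3

Answer: 3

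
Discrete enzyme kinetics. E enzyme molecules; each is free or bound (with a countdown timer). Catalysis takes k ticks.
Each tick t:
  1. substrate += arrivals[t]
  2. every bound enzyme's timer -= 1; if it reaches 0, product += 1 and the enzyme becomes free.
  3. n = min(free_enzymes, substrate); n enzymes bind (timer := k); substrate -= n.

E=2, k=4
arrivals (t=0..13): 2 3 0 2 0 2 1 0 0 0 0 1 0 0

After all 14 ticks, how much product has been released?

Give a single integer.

t=0: arr=2 -> substrate=0 bound=2 product=0
t=1: arr=3 -> substrate=3 bound=2 product=0
t=2: arr=0 -> substrate=3 bound=2 product=0
t=3: arr=2 -> substrate=5 bound=2 product=0
t=4: arr=0 -> substrate=3 bound=2 product=2
t=5: arr=2 -> substrate=5 bound=2 product=2
t=6: arr=1 -> substrate=6 bound=2 product=2
t=7: arr=0 -> substrate=6 bound=2 product=2
t=8: arr=0 -> substrate=4 bound=2 product=4
t=9: arr=0 -> substrate=4 bound=2 product=4
t=10: arr=0 -> substrate=4 bound=2 product=4
t=11: arr=1 -> substrate=5 bound=2 product=4
t=12: arr=0 -> substrate=3 bound=2 product=6
t=13: arr=0 -> substrate=3 bound=2 product=6

Answer: 6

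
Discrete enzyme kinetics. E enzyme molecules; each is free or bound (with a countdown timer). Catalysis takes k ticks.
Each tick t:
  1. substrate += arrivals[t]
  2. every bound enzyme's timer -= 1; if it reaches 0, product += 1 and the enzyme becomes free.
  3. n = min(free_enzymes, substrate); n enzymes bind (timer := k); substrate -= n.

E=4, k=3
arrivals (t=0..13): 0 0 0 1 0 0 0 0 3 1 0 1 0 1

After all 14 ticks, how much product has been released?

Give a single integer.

t=0: arr=0 -> substrate=0 bound=0 product=0
t=1: arr=0 -> substrate=0 bound=0 product=0
t=2: arr=0 -> substrate=0 bound=0 product=0
t=3: arr=1 -> substrate=0 bound=1 product=0
t=4: arr=0 -> substrate=0 bound=1 product=0
t=5: arr=0 -> substrate=0 bound=1 product=0
t=6: arr=0 -> substrate=0 bound=0 product=1
t=7: arr=0 -> substrate=0 bound=0 product=1
t=8: arr=3 -> substrate=0 bound=3 product=1
t=9: arr=1 -> substrate=0 bound=4 product=1
t=10: arr=0 -> substrate=0 bound=4 product=1
t=11: arr=1 -> substrate=0 bound=2 product=4
t=12: arr=0 -> substrate=0 bound=1 product=5
t=13: arr=1 -> substrate=0 bound=2 product=5

Answer: 5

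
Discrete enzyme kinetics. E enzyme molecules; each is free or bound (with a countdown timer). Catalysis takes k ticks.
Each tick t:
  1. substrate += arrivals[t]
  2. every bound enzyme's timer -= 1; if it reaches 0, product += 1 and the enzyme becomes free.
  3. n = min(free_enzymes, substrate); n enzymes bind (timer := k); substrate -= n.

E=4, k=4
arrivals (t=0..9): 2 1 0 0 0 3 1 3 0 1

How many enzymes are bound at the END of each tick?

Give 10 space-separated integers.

t=0: arr=2 -> substrate=0 bound=2 product=0
t=1: arr=1 -> substrate=0 bound=3 product=0
t=2: arr=0 -> substrate=0 bound=3 product=0
t=3: arr=0 -> substrate=0 bound=3 product=0
t=4: arr=0 -> substrate=0 bound=1 product=2
t=5: arr=3 -> substrate=0 bound=3 product=3
t=6: arr=1 -> substrate=0 bound=4 product=3
t=7: arr=3 -> substrate=3 bound=4 product=3
t=8: arr=0 -> substrate=3 bound=4 product=3
t=9: arr=1 -> substrate=1 bound=4 product=6

Answer: 2 3 3 3 1 3 4 4 4 4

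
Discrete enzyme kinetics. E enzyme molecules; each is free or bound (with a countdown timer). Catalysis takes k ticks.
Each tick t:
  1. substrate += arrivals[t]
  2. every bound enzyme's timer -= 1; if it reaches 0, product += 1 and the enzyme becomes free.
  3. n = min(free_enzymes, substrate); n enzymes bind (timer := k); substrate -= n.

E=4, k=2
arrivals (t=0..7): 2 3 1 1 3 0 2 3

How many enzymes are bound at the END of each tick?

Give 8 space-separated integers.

t=0: arr=2 -> substrate=0 bound=2 product=0
t=1: arr=3 -> substrate=1 bound=4 product=0
t=2: arr=1 -> substrate=0 bound=4 product=2
t=3: arr=1 -> substrate=0 bound=3 product=4
t=4: arr=3 -> substrate=0 bound=4 product=6
t=5: arr=0 -> substrate=0 bound=3 product=7
t=6: arr=2 -> substrate=0 bound=2 product=10
t=7: arr=3 -> substrate=1 bound=4 product=10

Answer: 2 4 4 3 4 3 2 4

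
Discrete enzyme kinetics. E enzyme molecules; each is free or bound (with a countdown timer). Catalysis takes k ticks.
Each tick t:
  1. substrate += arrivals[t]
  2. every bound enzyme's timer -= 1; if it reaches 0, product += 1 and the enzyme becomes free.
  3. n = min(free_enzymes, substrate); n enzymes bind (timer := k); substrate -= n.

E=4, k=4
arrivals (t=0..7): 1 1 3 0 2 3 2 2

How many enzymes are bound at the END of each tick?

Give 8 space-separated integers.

t=0: arr=1 -> substrate=0 bound=1 product=0
t=1: arr=1 -> substrate=0 bound=2 product=0
t=2: arr=3 -> substrate=1 bound=4 product=0
t=3: arr=0 -> substrate=1 bound=4 product=0
t=4: arr=2 -> substrate=2 bound=4 product=1
t=5: arr=3 -> substrate=4 bound=4 product=2
t=6: arr=2 -> substrate=4 bound=4 product=4
t=7: arr=2 -> substrate=6 bound=4 product=4

Answer: 1 2 4 4 4 4 4 4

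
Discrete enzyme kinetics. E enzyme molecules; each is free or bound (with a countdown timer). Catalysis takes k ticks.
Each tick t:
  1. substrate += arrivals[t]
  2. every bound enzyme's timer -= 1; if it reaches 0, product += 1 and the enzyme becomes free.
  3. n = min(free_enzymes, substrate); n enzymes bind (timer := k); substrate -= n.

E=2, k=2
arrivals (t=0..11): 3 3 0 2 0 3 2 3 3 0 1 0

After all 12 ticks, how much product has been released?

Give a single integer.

Answer: 10

Derivation:
t=0: arr=3 -> substrate=1 bound=2 product=0
t=1: arr=3 -> substrate=4 bound=2 product=0
t=2: arr=0 -> substrate=2 bound=2 product=2
t=3: arr=2 -> substrate=4 bound=2 product=2
t=4: arr=0 -> substrate=2 bound=2 product=4
t=5: arr=3 -> substrate=5 bound=2 product=4
t=6: arr=2 -> substrate=5 bound=2 product=6
t=7: arr=3 -> substrate=8 bound=2 product=6
t=8: arr=3 -> substrate=9 bound=2 product=8
t=9: arr=0 -> substrate=9 bound=2 product=8
t=10: arr=1 -> substrate=8 bound=2 product=10
t=11: arr=0 -> substrate=8 bound=2 product=10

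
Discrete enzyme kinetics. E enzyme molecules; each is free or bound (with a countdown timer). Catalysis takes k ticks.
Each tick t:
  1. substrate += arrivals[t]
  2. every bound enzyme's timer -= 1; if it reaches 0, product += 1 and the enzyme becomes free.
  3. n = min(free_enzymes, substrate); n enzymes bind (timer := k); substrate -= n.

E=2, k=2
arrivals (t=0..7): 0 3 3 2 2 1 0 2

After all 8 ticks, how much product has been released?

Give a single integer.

Answer: 6

Derivation:
t=0: arr=0 -> substrate=0 bound=0 product=0
t=1: arr=3 -> substrate=1 bound=2 product=0
t=2: arr=3 -> substrate=4 bound=2 product=0
t=3: arr=2 -> substrate=4 bound=2 product=2
t=4: arr=2 -> substrate=6 bound=2 product=2
t=5: arr=1 -> substrate=5 bound=2 product=4
t=6: arr=0 -> substrate=5 bound=2 product=4
t=7: arr=2 -> substrate=5 bound=2 product=6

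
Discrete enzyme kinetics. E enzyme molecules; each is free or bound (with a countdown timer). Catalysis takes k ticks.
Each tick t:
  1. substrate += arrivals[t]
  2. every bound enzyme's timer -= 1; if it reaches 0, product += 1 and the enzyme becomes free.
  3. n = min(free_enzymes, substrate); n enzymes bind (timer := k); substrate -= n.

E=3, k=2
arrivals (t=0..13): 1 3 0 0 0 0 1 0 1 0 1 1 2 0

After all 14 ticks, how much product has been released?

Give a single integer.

Answer: 8

Derivation:
t=0: arr=1 -> substrate=0 bound=1 product=0
t=1: arr=3 -> substrate=1 bound=3 product=0
t=2: arr=0 -> substrate=0 bound=3 product=1
t=3: arr=0 -> substrate=0 bound=1 product=3
t=4: arr=0 -> substrate=0 bound=0 product=4
t=5: arr=0 -> substrate=0 bound=0 product=4
t=6: arr=1 -> substrate=0 bound=1 product=4
t=7: arr=0 -> substrate=0 bound=1 product=4
t=8: arr=1 -> substrate=0 bound=1 product=5
t=9: arr=0 -> substrate=0 bound=1 product=5
t=10: arr=1 -> substrate=0 bound=1 product=6
t=11: arr=1 -> substrate=0 bound=2 product=6
t=12: arr=2 -> substrate=0 bound=3 product=7
t=13: arr=0 -> substrate=0 bound=2 product=8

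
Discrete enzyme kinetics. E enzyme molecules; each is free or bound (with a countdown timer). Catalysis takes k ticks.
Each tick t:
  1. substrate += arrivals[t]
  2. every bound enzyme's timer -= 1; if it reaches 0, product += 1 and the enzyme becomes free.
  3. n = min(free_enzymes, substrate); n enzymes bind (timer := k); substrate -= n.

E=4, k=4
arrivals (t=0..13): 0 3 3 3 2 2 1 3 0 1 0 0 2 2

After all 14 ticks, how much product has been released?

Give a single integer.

t=0: arr=0 -> substrate=0 bound=0 product=0
t=1: arr=3 -> substrate=0 bound=3 product=0
t=2: arr=3 -> substrate=2 bound=4 product=0
t=3: arr=3 -> substrate=5 bound=4 product=0
t=4: arr=2 -> substrate=7 bound=4 product=0
t=5: arr=2 -> substrate=6 bound=4 product=3
t=6: arr=1 -> substrate=6 bound=4 product=4
t=7: arr=3 -> substrate=9 bound=4 product=4
t=8: arr=0 -> substrate=9 bound=4 product=4
t=9: arr=1 -> substrate=7 bound=4 product=7
t=10: arr=0 -> substrate=6 bound=4 product=8
t=11: arr=0 -> substrate=6 bound=4 product=8
t=12: arr=2 -> substrate=8 bound=4 product=8
t=13: arr=2 -> substrate=7 bound=4 product=11

Answer: 11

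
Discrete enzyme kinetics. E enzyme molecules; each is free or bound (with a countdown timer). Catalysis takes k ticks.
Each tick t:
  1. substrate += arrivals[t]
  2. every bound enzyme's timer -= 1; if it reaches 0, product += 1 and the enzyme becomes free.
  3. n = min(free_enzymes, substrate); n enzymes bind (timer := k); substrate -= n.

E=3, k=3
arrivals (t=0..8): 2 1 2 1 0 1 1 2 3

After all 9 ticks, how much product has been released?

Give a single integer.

t=0: arr=2 -> substrate=0 bound=2 product=0
t=1: arr=1 -> substrate=0 bound=3 product=0
t=2: arr=2 -> substrate=2 bound=3 product=0
t=3: arr=1 -> substrate=1 bound=3 product=2
t=4: arr=0 -> substrate=0 bound=3 product=3
t=5: arr=1 -> substrate=1 bound=3 product=3
t=6: arr=1 -> substrate=0 bound=3 product=5
t=7: arr=2 -> substrate=1 bound=3 product=6
t=8: arr=3 -> substrate=4 bound=3 product=6

Answer: 6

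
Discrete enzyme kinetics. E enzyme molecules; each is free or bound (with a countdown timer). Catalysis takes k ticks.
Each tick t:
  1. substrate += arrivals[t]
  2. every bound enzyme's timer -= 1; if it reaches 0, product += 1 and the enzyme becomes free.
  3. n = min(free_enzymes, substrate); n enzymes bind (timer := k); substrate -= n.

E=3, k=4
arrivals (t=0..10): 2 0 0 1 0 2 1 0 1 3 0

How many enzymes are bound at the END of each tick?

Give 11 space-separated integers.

Answer: 2 2 2 3 1 3 3 3 3 3 3

Derivation:
t=0: arr=2 -> substrate=0 bound=2 product=0
t=1: arr=0 -> substrate=0 bound=2 product=0
t=2: arr=0 -> substrate=0 bound=2 product=0
t=3: arr=1 -> substrate=0 bound=3 product=0
t=4: arr=0 -> substrate=0 bound=1 product=2
t=5: arr=2 -> substrate=0 bound=3 product=2
t=6: arr=1 -> substrate=1 bound=3 product=2
t=7: arr=0 -> substrate=0 bound=3 product=3
t=8: arr=1 -> substrate=1 bound=3 product=3
t=9: arr=3 -> substrate=2 bound=3 product=5
t=10: arr=0 -> substrate=2 bound=3 product=5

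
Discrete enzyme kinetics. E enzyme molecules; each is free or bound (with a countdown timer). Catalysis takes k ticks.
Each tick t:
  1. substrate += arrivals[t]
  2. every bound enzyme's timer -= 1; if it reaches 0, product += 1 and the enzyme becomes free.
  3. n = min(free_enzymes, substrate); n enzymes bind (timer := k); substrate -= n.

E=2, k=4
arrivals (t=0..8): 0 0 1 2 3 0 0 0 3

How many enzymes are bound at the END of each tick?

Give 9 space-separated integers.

t=0: arr=0 -> substrate=0 bound=0 product=0
t=1: arr=0 -> substrate=0 bound=0 product=0
t=2: arr=1 -> substrate=0 bound=1 product=0
t=3: arr=2 -> substrate=1 bound=2 product=0
t=4: arr=3 -> substrate=4 bound=2 product=0
t=5: arr=0 -> substrate=4 bound=2 product=0
t=6: arr=0 -> substrate=3 bound=2 product=1
t=7: arr=0 -> substrate=2 bound=2 product=2
t=8: arr=3 -> substrate=5 bound=2 product=2

Answer: 0 0 1 2 2 2 2 2 2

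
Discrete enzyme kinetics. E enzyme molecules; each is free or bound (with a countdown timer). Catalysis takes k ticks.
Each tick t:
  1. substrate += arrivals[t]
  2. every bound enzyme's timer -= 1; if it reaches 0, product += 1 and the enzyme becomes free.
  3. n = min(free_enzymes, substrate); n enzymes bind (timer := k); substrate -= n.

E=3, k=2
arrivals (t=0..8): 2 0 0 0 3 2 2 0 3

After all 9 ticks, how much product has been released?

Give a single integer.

t=0: arr=2 -> substrate=0 bound=2 product=0
t=1: arr=0 -> substrate=0 bound=2 product=0
t=2: arr=0 -> substrate=0 bound=0 product=2
t=3: arr=0 -> substrate=0 bound=0 product=2
t=4: arr=3 -> substrate=0 bound=3 product=2
t=5: arr=2 -> substrate=2 bound=3 product=2
t=6: arr=2 -> substrate=1 bound=3 product=5
t=7: arr=0 -> substrate=1 bound=3 product=5
t=8: arr=3 -> substrate=1 bound=3 product=8

Answer: 8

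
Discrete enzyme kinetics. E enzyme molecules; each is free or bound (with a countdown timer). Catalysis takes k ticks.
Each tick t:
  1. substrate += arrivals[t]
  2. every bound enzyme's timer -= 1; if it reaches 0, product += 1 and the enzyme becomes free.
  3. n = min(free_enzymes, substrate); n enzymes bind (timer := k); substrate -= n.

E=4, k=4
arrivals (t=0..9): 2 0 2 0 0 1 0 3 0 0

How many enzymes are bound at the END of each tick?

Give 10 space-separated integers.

t=0: arr=2 -> substrate=0 bound=2 product=0
t=1: arr=0 -> substrate=0 bound=2 product=0
t=2: arr=2 -> substrate=0 bound=4 product=0
t=3: arr=0 -> substrate=0 bound=4 product=0
t=4: arr=0 -> substrate=0 bound=2 product=2
t=5: arr=1 -> substrate=0 bound=3 product=2
t=6: arr=0 -> substrate=0 bound=1 product=4
t=7: arr=3 -> substrate=0 bound=4 product=4
t=8: arr=0 -> substrate=0 bound=4 product=4
t=9: arr=0 -> substrate=0 bound=3 product=5

Answer: 2 2 4 4 2 3 1 4 4 3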